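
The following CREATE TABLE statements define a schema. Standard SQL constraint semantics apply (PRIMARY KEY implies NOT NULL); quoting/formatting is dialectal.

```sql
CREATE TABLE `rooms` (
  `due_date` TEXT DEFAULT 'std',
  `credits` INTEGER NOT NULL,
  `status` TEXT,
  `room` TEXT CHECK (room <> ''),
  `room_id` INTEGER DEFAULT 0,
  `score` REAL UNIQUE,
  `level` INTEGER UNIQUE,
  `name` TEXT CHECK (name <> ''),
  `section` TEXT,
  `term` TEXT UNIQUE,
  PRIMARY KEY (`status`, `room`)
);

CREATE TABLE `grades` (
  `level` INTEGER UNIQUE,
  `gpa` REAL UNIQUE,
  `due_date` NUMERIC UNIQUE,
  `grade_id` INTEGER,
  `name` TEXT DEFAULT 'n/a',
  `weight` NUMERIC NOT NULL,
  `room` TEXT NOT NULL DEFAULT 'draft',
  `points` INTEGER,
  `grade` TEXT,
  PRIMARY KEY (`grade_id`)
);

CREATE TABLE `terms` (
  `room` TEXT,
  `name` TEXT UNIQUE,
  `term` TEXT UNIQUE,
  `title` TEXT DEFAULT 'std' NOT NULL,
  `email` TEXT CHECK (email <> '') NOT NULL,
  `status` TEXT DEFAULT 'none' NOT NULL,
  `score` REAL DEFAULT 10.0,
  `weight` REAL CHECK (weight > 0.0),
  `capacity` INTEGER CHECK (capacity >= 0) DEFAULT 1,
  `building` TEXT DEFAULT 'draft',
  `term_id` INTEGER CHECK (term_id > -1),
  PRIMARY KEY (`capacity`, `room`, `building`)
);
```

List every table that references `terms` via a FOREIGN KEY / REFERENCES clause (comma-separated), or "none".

none

No REFERENCES clause anywhere in the schema names terms.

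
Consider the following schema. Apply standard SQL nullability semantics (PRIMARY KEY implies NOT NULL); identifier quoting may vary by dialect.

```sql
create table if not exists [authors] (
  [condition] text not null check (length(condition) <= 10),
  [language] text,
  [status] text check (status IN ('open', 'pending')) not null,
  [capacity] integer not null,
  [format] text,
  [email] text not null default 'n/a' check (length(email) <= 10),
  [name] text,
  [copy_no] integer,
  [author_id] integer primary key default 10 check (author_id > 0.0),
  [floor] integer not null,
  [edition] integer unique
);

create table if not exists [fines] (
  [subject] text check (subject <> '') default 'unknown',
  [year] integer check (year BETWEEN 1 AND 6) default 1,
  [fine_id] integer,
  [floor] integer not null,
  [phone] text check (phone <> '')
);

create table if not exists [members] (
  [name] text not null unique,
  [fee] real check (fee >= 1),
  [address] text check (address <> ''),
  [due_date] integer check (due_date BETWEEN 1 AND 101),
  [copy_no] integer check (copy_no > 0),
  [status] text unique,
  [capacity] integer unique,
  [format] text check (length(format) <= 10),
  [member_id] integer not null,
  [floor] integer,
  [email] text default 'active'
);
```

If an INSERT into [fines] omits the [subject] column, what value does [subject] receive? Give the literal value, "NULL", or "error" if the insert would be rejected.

'unknown'

subject has an explicit DEFAULT 'unknown'.
When the column is omitted from an INSERT, that default is used.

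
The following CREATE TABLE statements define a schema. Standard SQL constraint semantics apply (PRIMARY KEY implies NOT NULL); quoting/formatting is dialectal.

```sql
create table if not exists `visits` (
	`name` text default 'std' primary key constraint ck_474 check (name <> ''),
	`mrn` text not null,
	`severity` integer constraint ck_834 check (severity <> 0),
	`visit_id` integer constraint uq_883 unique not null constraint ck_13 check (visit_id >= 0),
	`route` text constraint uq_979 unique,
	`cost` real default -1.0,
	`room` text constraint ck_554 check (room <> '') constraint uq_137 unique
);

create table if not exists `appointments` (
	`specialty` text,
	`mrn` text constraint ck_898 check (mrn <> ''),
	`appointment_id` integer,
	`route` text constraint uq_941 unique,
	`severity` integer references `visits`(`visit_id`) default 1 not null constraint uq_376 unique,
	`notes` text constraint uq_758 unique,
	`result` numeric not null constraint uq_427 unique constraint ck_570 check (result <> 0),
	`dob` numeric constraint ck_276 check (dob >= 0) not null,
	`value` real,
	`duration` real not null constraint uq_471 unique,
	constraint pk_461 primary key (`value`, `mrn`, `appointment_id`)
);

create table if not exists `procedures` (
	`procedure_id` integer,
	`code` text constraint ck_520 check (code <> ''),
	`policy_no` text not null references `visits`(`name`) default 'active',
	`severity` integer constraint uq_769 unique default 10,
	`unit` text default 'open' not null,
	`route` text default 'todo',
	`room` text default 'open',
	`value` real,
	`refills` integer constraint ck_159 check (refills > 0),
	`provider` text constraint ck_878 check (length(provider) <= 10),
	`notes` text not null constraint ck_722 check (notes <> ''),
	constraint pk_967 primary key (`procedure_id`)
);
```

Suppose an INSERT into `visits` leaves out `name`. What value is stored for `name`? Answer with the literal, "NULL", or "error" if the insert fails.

name has an explicit DEFAULT 'std'.
When the column is omitted from an INSERT, that default is used.

'std'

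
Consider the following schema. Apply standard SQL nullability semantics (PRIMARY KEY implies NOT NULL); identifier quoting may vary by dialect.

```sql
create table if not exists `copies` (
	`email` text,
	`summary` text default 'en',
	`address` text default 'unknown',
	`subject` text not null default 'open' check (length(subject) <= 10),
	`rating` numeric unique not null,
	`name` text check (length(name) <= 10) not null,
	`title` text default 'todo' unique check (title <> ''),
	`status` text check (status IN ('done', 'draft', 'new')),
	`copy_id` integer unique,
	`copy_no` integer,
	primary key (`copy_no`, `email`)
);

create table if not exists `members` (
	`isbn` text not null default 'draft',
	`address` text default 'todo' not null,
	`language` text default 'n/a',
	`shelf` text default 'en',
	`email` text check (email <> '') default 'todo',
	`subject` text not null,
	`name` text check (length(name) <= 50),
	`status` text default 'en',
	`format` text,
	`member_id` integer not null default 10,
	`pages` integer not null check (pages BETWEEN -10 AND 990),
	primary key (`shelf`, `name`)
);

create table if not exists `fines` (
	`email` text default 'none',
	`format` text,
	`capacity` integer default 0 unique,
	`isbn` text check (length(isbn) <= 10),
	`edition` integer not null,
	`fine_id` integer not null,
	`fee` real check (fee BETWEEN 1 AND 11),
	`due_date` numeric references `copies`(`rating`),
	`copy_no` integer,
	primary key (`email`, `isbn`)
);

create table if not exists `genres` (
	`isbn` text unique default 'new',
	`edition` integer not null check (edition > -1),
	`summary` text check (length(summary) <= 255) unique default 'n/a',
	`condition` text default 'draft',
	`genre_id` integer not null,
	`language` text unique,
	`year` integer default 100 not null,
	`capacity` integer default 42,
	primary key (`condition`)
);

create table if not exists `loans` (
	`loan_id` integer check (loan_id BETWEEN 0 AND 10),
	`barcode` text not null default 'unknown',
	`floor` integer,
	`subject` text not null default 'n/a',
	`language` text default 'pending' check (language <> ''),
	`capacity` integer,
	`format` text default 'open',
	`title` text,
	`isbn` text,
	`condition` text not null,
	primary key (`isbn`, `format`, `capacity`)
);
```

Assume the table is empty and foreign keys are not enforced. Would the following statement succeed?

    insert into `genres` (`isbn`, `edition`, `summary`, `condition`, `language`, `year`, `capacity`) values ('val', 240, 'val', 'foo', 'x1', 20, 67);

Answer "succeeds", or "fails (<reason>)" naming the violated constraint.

genre_id is omitted from the column list and has no DEFAULT, so it would receive NULL.
But genre_id is declared NOT NULL.

fails (NOT NULL on genre_id)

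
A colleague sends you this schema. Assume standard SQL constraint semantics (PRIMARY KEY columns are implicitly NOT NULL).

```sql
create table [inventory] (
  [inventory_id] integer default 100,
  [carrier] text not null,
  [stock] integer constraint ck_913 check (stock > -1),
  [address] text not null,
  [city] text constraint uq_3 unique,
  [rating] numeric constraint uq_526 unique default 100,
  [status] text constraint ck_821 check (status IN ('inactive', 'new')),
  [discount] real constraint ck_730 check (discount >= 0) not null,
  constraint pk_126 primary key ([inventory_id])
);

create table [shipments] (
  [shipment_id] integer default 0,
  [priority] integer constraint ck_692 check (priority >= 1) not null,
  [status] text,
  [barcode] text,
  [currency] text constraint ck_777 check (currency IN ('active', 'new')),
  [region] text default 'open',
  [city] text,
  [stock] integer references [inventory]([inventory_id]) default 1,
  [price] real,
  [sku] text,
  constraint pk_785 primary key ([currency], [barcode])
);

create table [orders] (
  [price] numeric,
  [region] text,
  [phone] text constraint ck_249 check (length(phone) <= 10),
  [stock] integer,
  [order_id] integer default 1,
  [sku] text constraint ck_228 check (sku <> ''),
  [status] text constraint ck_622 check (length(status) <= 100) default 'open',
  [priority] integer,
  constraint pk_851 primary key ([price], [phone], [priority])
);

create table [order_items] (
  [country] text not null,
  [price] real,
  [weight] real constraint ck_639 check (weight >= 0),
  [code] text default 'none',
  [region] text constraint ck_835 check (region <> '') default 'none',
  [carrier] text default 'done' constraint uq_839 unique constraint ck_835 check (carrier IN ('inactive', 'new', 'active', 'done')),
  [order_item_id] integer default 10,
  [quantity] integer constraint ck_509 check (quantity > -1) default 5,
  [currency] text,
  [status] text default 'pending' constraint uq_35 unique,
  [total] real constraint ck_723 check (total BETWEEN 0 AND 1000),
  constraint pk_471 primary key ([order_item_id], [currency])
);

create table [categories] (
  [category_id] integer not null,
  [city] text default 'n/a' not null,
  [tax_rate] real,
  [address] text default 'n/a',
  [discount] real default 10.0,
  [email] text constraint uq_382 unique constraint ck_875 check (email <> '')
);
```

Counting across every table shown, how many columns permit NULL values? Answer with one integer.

28

inventory: 4 nullable (stock, city, rating, status — PK (inventory_id) and explicit NOT NULL columns excluded).
shipments: 7 nullable (shipment_id, status, region, city, stock, price, sku — PK (currency, barcode) and explicit NOT NULL columns excluded).
orders: 5 nullable (region, stock, order_id, sku, status — PK (price, phone, priority) and explicit NOT NULL columns excluded).
order_items: 8 nullable (price, weight, code, region, carrier, quantity, status, total — PK (order_item_id, currency) and explicit NOT NULL columns excluded).
categories: 4 nullable (tax_rate, address, discount, email — PK none and explicit NOT NULL columns excluded).
Total: 4 + 7 + 5 + 8 + 4 = 28.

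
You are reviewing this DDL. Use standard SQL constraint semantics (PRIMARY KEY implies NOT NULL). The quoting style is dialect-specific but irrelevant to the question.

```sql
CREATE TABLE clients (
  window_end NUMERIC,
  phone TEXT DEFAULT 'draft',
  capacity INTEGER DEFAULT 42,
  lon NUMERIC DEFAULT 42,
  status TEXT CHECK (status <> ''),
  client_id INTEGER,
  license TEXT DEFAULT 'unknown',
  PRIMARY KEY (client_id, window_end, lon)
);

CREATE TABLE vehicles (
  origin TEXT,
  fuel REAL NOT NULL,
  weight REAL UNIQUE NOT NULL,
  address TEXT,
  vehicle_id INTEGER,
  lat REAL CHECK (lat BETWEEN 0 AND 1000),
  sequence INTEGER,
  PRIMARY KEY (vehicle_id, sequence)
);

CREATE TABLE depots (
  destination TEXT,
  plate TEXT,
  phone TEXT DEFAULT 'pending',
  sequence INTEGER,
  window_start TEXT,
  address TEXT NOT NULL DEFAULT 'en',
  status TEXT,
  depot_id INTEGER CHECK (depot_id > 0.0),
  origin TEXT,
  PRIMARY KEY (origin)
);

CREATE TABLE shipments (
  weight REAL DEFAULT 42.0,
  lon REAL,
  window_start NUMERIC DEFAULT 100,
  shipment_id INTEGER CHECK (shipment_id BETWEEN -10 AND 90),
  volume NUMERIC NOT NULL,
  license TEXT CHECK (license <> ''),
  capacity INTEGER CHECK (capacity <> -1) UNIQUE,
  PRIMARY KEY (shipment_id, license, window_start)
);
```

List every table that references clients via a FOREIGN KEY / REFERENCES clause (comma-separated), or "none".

No REFERENCES clause anywhere in the schema names clients.

none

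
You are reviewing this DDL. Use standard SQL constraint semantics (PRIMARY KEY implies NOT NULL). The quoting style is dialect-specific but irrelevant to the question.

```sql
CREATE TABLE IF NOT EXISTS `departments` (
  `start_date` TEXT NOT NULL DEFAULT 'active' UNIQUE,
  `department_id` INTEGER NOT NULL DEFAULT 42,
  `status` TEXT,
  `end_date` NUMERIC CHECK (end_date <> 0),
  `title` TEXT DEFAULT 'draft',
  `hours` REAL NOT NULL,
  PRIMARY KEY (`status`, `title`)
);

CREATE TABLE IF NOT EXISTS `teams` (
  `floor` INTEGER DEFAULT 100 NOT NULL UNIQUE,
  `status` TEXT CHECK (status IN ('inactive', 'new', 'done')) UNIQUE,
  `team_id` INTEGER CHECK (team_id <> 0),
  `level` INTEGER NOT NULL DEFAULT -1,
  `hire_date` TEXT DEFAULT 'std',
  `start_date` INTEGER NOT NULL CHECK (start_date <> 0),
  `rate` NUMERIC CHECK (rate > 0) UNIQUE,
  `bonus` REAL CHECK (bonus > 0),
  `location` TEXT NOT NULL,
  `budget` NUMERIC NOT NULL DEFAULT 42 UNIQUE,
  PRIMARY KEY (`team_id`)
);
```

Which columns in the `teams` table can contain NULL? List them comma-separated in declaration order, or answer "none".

status, hire_date, rate, bonus

- floor: declared NOT NULL → not nullable.
- status: CHECK does not forbid NULL (a CHECK constraint passes when its expression is NULL) → nullable.
- team_id: part of the PRIMARY KEY, which implies NOT NULL → not nullable.
- level: declared NOT NULL → not nullable.
- hire_date: DEFAULT only fills an omitted column; an explicit NULL is still allowed → nullable.
- start_date: declared NOT NULL → not nullable.
- rate: CHECK does not forbid NULL (a CHECK constraint passes when its expression is NULL) → nullable.
- bonus: CHECK does not forbid NULL (a CHECK constraint passes when its expression is NULL) → nullable.
- location: declared NOT NULL → not nullable.
- budget: declared NOT NULL → not nullable.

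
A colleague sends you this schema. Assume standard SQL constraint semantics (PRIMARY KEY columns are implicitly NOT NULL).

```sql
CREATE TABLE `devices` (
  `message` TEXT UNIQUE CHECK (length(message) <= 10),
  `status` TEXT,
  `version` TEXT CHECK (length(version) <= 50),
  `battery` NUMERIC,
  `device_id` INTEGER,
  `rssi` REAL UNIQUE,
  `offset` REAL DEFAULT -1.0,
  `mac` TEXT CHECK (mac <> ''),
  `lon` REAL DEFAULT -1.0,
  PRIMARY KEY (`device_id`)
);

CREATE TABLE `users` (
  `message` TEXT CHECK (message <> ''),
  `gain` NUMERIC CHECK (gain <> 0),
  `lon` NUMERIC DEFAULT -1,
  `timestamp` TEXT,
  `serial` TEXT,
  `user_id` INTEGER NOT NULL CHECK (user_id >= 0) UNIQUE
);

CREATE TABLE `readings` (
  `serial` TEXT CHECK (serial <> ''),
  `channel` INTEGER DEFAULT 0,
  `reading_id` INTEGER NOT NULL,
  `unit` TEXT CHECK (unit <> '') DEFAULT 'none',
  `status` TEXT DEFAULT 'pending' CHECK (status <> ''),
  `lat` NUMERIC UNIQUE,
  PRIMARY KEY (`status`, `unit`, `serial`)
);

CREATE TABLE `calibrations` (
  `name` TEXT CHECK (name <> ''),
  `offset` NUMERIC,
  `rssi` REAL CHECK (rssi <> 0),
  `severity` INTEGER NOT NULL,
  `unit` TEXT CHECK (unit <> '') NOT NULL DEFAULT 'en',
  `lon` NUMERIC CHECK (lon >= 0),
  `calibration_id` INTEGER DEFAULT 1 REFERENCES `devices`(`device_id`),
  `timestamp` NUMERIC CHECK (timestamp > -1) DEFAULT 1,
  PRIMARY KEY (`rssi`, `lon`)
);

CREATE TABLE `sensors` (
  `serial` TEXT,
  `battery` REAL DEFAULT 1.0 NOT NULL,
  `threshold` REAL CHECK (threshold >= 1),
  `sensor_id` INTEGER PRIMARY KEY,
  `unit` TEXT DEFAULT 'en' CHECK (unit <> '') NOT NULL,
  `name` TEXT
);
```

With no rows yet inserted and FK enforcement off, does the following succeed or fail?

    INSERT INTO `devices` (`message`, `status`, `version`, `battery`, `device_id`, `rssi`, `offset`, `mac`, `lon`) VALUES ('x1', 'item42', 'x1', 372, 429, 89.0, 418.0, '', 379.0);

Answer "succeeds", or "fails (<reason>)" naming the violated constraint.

fails (CHECK on mac)

The value '' for mac violates CHECK (mac <> '').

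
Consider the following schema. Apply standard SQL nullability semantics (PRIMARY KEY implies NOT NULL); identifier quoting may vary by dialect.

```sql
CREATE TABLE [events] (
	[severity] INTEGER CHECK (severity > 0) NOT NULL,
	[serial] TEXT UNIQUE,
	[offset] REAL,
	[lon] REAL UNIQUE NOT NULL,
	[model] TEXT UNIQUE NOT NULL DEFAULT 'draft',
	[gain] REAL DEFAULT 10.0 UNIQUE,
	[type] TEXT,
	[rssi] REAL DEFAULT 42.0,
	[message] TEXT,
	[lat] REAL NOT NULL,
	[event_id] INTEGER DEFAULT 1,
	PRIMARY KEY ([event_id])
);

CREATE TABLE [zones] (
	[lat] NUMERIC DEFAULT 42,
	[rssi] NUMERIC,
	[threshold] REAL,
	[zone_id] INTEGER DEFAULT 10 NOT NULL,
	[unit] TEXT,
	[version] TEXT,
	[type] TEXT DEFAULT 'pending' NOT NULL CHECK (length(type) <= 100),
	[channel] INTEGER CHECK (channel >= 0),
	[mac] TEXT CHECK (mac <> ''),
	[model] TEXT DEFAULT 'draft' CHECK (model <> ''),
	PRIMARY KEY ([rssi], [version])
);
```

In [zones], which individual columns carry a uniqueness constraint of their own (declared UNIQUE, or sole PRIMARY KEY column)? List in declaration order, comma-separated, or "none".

none

- lat: no UNIQUE or single-column PK constraint.
- rssi: part of a composite PRIMARY KEY — only the tuple is unique, not this column on its own.
- threshold: no UNIQUE or single-column PK constraint.
- zone_id: no UNIQUE or single-column PK constraint.
- unit: no UNIQUE or single-column PK constraint.
- version: part of a composite PRIMARY KEY — only the tuple is unique, not this column on its own.
- type: no UNIQUE or single-column PK constraint.
- channel: no UNIQUE or single-column PK constraint.
- mac: no UNIQUE or single-column PK constraint.
- model: no UNIQUE or single-column PK constraint.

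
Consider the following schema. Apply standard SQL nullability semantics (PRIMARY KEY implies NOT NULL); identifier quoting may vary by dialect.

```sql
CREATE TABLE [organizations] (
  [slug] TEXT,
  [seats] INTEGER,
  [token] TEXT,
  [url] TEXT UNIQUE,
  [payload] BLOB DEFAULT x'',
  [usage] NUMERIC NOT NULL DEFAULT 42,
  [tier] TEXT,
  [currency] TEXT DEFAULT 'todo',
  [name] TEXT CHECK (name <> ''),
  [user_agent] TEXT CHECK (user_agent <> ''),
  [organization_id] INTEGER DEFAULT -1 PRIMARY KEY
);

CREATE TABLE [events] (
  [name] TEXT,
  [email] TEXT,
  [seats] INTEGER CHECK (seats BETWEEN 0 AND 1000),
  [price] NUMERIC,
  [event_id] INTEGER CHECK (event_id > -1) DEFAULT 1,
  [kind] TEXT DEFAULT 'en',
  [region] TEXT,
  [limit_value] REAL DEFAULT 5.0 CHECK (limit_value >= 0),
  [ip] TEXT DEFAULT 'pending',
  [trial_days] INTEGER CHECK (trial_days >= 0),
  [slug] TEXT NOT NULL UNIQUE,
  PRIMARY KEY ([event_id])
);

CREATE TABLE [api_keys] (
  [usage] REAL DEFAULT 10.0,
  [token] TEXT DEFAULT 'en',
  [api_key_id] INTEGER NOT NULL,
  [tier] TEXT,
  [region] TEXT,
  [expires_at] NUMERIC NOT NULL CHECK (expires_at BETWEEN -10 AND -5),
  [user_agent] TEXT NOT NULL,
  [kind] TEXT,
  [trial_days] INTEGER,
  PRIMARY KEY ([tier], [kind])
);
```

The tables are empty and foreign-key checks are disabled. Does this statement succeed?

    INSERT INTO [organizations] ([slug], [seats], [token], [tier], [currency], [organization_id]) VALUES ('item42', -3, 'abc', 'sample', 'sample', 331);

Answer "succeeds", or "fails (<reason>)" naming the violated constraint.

NOT NULL columns: organization_id is supplied; usage defaults to 42.
No constraint is violated.

succeeds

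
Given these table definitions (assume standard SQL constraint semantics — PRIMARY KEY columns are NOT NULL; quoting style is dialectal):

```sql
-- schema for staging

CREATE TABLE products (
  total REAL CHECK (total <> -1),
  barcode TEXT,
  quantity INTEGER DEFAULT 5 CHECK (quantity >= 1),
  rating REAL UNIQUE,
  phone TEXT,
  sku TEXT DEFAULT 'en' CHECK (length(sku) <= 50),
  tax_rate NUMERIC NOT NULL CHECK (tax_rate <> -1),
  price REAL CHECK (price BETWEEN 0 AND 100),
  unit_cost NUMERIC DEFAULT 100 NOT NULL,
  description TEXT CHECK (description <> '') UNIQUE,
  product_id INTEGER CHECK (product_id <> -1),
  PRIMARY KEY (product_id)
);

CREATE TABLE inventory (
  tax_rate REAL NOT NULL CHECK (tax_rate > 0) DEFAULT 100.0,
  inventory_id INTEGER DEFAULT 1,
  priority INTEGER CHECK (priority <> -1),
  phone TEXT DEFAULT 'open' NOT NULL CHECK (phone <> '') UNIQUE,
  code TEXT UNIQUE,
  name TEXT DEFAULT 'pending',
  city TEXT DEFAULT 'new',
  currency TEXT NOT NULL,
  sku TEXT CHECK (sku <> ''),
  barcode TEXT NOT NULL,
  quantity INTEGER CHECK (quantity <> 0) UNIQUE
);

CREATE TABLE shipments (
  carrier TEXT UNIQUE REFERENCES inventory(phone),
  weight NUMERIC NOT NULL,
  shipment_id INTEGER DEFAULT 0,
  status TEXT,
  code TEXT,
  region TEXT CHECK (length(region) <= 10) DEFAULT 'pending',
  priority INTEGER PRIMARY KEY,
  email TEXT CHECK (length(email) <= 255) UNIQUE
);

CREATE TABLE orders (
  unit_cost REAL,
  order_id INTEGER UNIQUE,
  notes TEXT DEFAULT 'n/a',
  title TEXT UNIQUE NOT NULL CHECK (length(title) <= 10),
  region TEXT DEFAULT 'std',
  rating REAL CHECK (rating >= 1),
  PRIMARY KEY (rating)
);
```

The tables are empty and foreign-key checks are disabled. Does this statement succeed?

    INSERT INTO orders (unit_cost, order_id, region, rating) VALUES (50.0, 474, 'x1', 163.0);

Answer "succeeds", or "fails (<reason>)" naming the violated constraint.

title is omitted from the column list and has no DEFAULT, so it would receive NULL.
But title is declared NOT NULL.

fails (NOT NULL on title)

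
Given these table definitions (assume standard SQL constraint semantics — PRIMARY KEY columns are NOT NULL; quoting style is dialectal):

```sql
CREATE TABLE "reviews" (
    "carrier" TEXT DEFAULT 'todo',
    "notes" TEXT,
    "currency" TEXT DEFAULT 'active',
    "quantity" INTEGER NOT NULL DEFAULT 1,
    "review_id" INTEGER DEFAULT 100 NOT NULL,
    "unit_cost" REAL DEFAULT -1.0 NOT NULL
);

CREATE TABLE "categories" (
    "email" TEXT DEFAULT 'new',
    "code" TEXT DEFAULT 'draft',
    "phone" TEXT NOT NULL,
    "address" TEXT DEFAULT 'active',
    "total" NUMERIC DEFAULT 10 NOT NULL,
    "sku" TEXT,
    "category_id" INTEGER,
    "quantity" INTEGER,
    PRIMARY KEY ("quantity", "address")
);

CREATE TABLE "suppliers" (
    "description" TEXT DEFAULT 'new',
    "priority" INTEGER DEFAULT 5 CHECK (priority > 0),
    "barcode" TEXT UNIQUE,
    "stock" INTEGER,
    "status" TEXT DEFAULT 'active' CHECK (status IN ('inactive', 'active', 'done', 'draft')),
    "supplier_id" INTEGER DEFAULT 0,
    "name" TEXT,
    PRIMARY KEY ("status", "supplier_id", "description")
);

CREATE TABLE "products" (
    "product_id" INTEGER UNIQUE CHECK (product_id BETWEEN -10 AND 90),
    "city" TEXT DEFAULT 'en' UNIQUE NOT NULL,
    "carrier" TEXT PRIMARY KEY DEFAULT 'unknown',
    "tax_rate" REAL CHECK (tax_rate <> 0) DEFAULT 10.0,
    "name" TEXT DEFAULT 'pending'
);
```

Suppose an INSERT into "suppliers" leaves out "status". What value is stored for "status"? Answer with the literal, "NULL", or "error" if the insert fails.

'active'

status has an explicit DEFAULT 'active'.
When the column is omitted from an INSERT, that default is used.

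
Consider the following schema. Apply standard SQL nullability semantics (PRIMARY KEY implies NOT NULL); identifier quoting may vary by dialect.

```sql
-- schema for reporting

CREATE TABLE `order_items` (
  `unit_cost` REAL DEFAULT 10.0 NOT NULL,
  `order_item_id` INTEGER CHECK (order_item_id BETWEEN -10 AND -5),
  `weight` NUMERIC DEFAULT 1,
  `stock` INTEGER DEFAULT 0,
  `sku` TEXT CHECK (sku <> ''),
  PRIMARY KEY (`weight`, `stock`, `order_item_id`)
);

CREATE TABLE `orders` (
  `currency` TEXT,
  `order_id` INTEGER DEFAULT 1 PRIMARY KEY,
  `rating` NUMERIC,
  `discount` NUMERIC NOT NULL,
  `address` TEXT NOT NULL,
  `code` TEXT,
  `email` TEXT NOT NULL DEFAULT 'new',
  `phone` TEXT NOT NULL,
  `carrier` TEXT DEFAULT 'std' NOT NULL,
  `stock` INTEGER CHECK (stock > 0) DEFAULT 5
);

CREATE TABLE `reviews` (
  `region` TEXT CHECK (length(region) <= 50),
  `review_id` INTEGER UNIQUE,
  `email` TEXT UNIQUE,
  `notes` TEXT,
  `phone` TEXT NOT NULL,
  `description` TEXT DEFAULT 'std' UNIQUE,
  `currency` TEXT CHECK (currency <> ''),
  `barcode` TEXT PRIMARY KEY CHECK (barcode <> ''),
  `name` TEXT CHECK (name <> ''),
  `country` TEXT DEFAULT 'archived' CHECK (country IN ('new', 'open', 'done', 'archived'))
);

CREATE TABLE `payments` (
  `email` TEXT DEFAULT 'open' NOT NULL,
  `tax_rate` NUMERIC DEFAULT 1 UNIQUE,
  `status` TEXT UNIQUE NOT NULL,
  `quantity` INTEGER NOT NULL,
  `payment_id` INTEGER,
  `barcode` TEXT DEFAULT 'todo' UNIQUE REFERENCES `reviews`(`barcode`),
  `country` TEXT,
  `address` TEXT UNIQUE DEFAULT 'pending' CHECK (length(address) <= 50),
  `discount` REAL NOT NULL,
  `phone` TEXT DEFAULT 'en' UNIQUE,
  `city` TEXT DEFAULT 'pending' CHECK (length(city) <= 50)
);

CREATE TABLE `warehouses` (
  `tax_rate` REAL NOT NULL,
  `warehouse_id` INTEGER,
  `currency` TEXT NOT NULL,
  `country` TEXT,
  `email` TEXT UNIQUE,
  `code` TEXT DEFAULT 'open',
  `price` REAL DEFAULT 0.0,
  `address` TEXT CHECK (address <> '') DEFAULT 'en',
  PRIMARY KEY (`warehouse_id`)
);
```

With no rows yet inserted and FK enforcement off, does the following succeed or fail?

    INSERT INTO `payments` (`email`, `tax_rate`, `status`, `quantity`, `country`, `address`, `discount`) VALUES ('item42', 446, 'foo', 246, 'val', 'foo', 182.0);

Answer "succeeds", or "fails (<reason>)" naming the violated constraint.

NOT NULL columns: discount is supplied; email is supplied; quantity is supplied; status is supplied.
CHECK constraints: 'foo' satisfies (length(address) <= 50).
No constraint is violated.

succeeds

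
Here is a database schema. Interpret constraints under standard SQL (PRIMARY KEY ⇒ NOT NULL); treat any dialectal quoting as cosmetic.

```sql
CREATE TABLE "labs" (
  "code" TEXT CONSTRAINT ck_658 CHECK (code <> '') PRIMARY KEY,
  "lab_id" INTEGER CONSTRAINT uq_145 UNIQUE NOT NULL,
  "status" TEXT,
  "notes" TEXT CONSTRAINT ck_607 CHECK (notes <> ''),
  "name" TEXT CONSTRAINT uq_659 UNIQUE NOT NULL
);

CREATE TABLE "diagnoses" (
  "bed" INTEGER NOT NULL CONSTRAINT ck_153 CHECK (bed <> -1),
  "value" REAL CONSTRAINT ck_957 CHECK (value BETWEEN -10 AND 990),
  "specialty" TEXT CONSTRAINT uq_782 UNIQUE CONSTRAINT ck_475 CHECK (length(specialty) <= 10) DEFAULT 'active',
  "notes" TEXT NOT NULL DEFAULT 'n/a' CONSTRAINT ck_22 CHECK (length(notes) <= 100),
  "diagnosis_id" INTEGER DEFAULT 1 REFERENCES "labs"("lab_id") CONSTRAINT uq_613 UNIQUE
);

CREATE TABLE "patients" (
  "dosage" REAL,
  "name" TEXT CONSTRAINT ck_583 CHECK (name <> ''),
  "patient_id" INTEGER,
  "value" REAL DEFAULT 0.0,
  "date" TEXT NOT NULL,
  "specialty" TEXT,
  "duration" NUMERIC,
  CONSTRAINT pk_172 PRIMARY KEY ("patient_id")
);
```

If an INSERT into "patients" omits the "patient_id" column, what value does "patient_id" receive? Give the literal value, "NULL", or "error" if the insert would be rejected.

error

patient_id has no DEFAULT clause.
Omitting it would insert NULL, but it is part of the PRIMARY KEY, so the INSERT fails.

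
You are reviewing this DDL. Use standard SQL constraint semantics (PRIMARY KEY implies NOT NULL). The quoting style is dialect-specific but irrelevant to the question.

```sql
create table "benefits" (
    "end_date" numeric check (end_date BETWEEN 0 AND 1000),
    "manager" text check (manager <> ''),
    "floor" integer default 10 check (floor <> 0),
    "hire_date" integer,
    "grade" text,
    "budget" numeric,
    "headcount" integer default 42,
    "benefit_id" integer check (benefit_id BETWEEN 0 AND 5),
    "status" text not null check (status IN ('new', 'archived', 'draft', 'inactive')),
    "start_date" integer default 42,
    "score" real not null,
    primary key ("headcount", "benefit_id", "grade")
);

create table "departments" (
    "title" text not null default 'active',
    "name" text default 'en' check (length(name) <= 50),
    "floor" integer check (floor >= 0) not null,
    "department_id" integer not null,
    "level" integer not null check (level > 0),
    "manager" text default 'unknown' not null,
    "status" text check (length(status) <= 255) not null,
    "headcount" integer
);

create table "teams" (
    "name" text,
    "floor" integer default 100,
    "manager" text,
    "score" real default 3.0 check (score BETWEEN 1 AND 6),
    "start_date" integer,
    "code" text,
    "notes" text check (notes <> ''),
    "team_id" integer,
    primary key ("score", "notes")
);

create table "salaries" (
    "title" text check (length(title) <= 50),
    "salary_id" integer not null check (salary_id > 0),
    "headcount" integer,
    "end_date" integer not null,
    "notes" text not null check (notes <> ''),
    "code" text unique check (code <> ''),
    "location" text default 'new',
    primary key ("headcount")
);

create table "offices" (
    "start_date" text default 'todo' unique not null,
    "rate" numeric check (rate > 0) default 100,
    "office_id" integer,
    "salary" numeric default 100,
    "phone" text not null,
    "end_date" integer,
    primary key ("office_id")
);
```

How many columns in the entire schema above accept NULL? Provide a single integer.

20

benefits: 6 nullable (end_date, manager, floor, hire_date, budget, start_date — PK (headcount, benefit_id, grade) and explicit NOT NULL columns excluded).
departments: 2 nullable (name, headcount — PK none and explicit NOT NULL columns excluded).
teams: 6 nullable (name, floor, manager, start_date, code, team_id — PK (score, notes) and explicit NOT NULL columns excluded).
salaries: 3 nullable (title, code, location — PK (headcount) and explicit NOT NULL columns excluded).
offices: 3 nullable (rate, salary, end_date — PK (office_id) and explicit NOT NULL columns excluded).
Total: 6 + 2 + 6 + 3 + 3 = 20.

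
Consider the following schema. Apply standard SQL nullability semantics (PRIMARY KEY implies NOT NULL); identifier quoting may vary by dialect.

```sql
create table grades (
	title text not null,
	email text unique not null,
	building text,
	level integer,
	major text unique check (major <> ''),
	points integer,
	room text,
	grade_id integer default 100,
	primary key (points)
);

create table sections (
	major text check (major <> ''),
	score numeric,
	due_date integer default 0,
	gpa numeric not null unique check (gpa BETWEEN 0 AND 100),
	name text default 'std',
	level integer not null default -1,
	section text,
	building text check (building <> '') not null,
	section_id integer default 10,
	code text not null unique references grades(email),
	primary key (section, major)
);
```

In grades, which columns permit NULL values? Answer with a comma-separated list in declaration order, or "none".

- title: declared NOT NULL → not nullable.
- email: declared NOT NULL → not nullable.
- building: no NOT NULL constraint applies → nullable.
- level: no NOT NULL constraint applies → nullable.
- major: CHECK does not forbid NULL (a CHECK constraint passes when its expression is NULL) → nullable.
- points: part of the PRIMARY KEY, which implies NOT NULL → not nullable.
- room: no NOT NULL constraint applies → nullable.
- grade_id: DEFAULT only fills an omitted column; an explicit NULL is still allowed → nullable.

building, level, major, room, grade_id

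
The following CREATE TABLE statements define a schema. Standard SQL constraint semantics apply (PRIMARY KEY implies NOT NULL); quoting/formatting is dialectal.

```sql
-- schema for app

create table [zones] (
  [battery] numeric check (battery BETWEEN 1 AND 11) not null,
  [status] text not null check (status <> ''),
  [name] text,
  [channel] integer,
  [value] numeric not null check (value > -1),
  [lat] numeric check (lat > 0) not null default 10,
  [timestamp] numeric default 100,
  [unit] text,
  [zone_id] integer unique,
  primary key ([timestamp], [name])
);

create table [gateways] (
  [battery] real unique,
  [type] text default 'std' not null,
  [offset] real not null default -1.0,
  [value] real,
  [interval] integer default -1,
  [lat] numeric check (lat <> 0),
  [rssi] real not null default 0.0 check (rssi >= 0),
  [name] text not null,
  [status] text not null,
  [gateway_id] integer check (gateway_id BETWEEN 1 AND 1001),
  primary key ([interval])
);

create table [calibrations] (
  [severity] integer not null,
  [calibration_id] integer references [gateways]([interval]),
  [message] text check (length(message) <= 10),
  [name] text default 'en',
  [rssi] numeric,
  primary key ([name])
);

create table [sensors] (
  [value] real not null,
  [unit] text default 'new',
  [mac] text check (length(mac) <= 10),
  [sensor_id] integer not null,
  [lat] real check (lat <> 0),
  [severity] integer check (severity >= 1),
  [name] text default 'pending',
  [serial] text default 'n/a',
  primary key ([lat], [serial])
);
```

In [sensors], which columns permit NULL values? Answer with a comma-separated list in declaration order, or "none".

unit, mac, severity, name

- value: declared NOT NULL → not nullable.
- unit: DEFAULT only fills an omitted column; an explicit NULL is still allowed → nullable.
- mac: CHECK does not forbid NULL (a CHECK constraint passes when its expression is NULL) → nullable.
- sensor_id: declared NOT NULL → not nullable.
- lat: part of the PRIMARY KEY, which implies NOT NULL → not nullable.
- severity: CHECK does not forbid NULL (a CHECK constraint passes when its expression is NULL) → nullable.
- name: DEFAULT only fills an omitted column; an explicit NULL is still allowed → nullable.
- serial: part of the PRIMARY KEY, which implies NOT NULL → not nullable.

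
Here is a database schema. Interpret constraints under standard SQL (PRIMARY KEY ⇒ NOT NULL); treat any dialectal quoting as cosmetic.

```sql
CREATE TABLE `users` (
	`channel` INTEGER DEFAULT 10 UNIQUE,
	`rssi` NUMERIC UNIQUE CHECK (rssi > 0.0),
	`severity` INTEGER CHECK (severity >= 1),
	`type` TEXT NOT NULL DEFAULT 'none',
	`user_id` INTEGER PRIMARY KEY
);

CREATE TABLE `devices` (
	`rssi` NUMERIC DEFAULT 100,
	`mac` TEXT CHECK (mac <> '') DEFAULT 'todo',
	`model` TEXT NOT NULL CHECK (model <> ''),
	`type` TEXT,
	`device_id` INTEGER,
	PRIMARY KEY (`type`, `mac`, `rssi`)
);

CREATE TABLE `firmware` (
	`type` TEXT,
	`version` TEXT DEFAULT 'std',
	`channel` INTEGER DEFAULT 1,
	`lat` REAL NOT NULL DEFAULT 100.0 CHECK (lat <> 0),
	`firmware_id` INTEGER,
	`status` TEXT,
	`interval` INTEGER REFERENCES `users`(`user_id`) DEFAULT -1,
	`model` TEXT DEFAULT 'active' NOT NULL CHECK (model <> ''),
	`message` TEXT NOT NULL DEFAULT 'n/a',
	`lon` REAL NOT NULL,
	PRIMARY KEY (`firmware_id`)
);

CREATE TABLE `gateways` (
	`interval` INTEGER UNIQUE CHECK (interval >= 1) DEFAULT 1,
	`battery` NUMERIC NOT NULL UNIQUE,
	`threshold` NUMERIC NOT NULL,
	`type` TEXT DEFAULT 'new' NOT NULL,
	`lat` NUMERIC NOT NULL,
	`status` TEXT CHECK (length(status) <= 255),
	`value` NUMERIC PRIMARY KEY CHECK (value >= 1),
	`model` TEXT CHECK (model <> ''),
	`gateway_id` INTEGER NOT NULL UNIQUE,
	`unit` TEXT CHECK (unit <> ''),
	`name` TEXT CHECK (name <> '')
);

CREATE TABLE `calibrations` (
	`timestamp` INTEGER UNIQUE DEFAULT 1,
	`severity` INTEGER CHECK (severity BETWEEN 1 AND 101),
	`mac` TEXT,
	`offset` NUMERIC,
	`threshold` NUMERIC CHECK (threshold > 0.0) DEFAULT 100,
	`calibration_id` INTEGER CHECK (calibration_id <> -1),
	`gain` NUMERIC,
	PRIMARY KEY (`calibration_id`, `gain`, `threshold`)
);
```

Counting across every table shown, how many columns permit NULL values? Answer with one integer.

18

users: 3 nullable (channel, rssi, severity — PK (user_id) and explicit NOT NULL columns excluded).
devices: 1 nullable (device_id — PK (type, mac, rssi) and explicit NOT NULL columns excluded).
firmware: 5 nullable (type, version, channel, status, interval — PK (firmware_id) and explicit NOT NULL columns excluded).
gateways: 5 nullable (interval, status, model, unit, name — PK (value) and explicit NOT NULL columns excluded).
calibrations: 4 nullable (timestamp, severity, mac, offset — PK (calibration_id, gain, threshold) and explicit NOT NULL columns excluded).
Total: 3 + 1 + 5 + 5 + 4 = 18.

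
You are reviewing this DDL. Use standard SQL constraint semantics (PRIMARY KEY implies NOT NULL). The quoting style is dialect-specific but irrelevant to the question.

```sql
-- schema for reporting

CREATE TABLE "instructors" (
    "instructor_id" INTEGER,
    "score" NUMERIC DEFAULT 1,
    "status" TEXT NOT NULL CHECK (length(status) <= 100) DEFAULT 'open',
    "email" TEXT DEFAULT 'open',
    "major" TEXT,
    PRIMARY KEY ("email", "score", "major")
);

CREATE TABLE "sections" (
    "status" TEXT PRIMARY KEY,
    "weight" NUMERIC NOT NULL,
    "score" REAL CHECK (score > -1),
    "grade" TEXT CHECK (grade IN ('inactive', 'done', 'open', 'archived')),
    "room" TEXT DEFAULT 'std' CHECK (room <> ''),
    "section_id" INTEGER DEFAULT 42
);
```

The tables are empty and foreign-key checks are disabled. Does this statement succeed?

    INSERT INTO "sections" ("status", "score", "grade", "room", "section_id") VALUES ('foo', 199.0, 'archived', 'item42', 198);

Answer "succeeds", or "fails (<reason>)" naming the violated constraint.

fails (NOT NULL on weight)

weight is omitted from the column list and has no DEFAULT, so it would receive NULL.
But weight is declared NOT NULL.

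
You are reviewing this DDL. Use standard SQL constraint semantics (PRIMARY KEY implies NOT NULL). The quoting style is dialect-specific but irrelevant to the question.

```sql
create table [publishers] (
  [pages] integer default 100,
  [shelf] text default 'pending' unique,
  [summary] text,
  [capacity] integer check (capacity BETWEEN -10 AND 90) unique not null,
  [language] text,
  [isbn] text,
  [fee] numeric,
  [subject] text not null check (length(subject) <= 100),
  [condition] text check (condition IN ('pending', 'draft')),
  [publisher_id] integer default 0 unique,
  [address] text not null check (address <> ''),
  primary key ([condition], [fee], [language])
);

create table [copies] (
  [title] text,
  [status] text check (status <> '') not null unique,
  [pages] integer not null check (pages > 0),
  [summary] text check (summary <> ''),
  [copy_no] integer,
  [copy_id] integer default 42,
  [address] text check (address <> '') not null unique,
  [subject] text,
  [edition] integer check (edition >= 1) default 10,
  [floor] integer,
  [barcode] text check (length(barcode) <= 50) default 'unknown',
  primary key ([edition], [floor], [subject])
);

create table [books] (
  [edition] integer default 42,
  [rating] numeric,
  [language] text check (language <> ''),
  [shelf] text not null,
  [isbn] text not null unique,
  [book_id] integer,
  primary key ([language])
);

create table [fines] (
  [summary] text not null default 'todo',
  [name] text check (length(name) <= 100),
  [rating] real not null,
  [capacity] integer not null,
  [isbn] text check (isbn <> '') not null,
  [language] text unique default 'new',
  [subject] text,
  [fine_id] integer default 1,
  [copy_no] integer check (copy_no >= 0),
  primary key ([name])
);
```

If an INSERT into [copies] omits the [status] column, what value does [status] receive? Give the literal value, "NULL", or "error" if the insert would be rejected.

status has no DEFAULT clause.
Omitting it would insert NULL, but it is declared NOT NULL, so the INSERT fails.

error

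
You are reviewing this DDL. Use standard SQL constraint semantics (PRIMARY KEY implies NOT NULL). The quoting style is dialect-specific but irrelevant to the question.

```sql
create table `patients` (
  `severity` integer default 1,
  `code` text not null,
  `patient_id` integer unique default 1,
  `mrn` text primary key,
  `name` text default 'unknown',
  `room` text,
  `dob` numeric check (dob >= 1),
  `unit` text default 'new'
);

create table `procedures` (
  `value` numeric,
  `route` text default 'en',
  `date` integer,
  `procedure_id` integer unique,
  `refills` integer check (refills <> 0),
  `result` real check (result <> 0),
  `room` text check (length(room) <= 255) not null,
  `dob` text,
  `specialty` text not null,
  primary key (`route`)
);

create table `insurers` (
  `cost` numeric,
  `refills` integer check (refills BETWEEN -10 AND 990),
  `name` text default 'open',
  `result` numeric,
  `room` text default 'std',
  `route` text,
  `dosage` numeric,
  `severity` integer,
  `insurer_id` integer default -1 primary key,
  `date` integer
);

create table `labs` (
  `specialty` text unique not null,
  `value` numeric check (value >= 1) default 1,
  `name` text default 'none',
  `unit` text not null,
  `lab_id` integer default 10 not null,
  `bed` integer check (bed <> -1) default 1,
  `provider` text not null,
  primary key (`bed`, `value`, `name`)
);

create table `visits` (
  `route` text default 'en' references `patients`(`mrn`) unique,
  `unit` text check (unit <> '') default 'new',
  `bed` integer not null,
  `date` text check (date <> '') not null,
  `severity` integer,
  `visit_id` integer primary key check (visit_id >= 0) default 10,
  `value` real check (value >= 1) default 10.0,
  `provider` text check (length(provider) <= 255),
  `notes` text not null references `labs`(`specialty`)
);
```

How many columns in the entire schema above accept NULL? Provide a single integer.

26

patients: 6 nullable (severity, patient_id, name, room, dob, unit — PK (mrn) and explicit NOT NULL columns excluded).
procedures: 6 nullable (value, date, procedure_id, refills, result, dob — PK (route) and explicit NOT NULL columns excluded).
insurers: 9 nullable (cost, refills, name, result, room, route, dosage, severity, date — PK (insurer_id) and explicit NOT NULL columns excluded).
labs: 0 nullable (none — PK (bed, value, name) and explicit NOT NULL columns excluded).
visits: 5 nullable (route, unit, severity, value, provider — PK (visit_id) and explicit NOT NULL columns excluded).
Total: 6 + 6 + 9 + 0 + 5 = 26.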